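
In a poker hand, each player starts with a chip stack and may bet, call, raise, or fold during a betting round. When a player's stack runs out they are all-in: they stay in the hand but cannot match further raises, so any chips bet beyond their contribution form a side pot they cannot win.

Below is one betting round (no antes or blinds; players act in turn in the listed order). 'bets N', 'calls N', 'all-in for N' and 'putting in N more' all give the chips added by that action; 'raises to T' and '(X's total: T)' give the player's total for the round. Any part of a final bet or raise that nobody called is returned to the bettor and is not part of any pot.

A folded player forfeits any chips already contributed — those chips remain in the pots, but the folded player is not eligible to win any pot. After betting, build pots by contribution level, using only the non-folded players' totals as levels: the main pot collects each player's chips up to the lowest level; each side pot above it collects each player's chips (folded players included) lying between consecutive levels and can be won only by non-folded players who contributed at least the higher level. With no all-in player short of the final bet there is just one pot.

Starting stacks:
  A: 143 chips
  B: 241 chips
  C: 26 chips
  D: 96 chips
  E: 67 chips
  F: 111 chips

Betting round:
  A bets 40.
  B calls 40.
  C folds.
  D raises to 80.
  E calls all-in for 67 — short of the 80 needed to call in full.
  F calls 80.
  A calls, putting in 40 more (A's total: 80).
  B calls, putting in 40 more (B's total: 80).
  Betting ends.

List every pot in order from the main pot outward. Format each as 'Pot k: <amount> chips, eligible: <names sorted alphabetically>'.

Pot 1: 335 chips, eligible: A, B, D, E, F
Pot 2: 52 chips, eligible: A, B, D, F

Derivation:
Contributions: A=80, B=80, D=80, E=67, F=80
Folded: C
Pot levels (distinct totals of non-folded players): 67, 80
Layer 1-67: 67 each from A, B, D, E, F = 67*5 = 335 chips; eligible A, B, D, E, F
Layer 68-80: 13 each from A, B, D, F = 13*4 = 52 chips; eligible A, B, D, F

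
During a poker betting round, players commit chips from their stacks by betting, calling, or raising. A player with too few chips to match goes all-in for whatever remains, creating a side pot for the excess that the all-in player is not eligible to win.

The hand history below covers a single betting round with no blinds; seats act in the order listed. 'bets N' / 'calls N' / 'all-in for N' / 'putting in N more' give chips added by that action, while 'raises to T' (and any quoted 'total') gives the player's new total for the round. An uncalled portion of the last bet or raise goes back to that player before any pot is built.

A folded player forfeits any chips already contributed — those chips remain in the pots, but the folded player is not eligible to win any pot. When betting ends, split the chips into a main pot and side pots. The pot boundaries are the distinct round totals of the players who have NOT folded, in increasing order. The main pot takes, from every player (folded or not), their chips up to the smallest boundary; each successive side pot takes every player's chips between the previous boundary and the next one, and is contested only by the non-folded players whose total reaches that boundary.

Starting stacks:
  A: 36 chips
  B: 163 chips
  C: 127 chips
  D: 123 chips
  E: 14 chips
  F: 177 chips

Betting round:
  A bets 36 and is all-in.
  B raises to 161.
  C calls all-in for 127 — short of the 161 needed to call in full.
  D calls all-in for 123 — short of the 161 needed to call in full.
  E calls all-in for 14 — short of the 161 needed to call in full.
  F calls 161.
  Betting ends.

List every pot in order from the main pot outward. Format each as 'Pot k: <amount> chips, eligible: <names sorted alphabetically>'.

Contributions: A=36, B=161, C=127, D=123, E=14, F=161
Pot levels (distinct totals of non-folded players): 14, 36, 123, 127, 161
Layer 1-14: 14 each from A, B, C, D, E, F = 14*6 = 84 chips; eligible A, B, C, D, E, F
Layer 15-36: 22 each from A, B, C, D, F = 22*5 = 110 chips; eligible A, B, C, D, F
Layer 37-123: 87 each from B, C, D, F = 87*4 = 348 chips; eligible B, C, D, F
Layer 124-127: 4 each from B, C, F = 4*3 = 12 chips; eligible B, C, F
Layer 128-161: 34 each from B, F = 34*2 = 68 chips; eligible B, F

Pot 1: 84 chips, eligible: A, B, C, D, E, F
Pot 2: 110 chips, eligible: A, B, C, D, F
Pot 3: 348 chips, eligible: B, C, D, F
Pot 4: 12 chips, eligible: B, C, F
Pot 5: 68 chips, eligible: B, F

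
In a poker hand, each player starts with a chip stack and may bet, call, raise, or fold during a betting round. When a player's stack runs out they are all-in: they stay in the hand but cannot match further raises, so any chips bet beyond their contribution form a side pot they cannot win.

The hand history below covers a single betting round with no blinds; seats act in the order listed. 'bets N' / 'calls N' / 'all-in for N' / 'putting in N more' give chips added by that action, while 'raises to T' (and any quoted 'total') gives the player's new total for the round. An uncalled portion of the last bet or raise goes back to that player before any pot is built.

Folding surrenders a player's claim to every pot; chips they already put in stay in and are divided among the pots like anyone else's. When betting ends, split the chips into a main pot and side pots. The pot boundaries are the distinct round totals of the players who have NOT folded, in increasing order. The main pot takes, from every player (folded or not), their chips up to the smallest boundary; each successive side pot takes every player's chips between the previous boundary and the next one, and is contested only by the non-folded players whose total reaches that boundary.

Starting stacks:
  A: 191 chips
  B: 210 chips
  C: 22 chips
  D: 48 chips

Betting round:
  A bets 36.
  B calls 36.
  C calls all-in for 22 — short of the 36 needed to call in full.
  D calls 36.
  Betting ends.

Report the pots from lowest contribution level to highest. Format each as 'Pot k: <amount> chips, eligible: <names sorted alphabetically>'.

Contributions: A=36, B=36, C=22, D=36
Pot levels (distinct totals of non-folded players): 22, 36
Layer 1-22: 22 each from A, B, C, D = 22*4 = 88 chips; eligible A, B, C, D
Layer 23-36: 14 each from A, B, D = 14*3 = 42 chips; eligible A, B, D

Pot 1: 88 chips, eligible: A, B, C, D
Pot 2: 42 chips, eligible: A, B, D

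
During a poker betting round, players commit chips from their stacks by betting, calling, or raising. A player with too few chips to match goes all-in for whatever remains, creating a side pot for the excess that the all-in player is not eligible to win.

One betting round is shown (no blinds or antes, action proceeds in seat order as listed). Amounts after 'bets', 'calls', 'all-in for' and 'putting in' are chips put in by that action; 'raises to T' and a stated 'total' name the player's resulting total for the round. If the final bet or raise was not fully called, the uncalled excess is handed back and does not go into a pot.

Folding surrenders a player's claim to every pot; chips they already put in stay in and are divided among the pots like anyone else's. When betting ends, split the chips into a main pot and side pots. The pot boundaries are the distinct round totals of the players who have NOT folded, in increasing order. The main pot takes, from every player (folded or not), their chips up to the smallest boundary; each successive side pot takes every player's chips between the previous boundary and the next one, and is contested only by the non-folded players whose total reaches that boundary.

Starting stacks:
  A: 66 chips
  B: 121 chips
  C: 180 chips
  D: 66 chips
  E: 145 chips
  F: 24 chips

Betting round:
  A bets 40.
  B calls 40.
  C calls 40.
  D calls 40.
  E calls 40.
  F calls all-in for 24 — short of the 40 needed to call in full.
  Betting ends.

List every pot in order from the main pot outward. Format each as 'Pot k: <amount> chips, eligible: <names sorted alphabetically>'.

Pot 1: 144 chips, eligible: A, B, C, D, E, F
Pot 2: 80 chips, eligible: A, B, C, D, E

Derivation:
Contributions: A=40, B=40, C=40, D=40, E=40, F=24
Pot levels (distinct totals of non-folded players): 24, 40
Layer 1-24: 24 each from A, B, C, D, E, F = 24*6 = 144 chips; eligible A, B, C, D, E, F
Layer 25-40: 16 each from A, B, C, D, E = 16*5 = 80 chips; eligible A, B, C, D, E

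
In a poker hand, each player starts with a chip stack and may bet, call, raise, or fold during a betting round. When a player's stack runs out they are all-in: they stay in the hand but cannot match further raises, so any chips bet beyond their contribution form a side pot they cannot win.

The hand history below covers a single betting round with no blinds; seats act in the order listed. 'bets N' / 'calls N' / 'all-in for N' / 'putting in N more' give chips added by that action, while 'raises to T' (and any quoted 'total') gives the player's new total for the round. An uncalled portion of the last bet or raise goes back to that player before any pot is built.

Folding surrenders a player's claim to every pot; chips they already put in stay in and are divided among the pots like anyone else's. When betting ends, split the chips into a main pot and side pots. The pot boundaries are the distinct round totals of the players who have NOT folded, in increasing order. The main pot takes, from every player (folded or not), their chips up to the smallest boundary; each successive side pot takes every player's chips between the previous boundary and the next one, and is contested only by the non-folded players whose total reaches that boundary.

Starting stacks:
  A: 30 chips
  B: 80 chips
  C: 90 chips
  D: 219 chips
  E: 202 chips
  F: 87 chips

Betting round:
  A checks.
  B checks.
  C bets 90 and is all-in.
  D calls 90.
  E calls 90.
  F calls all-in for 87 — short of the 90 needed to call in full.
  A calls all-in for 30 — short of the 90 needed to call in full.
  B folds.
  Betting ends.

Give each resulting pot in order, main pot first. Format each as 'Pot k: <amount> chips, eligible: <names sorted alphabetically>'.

Pot 1: 150 chips, eligible: A, C, D, E, F
Pot 2: 228 chips, eligible: C, D, E, F
Pot 3: 9 chips, eligible: C, D, E

Derivation:
Contributions: A=30, C=90, D=90, E=90, F=87
Folded: B
Pot levels (distinct totals of non-folded players): 30, 87, 90
Layer 1-30: 30 each from A, C, D, E, F = 30*5 = 150 chips; eligible A, C, D, E, F
Layer 31-87: 57 each from C, D, E, F = 57*4 = 228 chips; eligible C, D, E, F
Layer 88-90: 3 each from C, D, E = 3*3 = 9 chips; eligible C, D, E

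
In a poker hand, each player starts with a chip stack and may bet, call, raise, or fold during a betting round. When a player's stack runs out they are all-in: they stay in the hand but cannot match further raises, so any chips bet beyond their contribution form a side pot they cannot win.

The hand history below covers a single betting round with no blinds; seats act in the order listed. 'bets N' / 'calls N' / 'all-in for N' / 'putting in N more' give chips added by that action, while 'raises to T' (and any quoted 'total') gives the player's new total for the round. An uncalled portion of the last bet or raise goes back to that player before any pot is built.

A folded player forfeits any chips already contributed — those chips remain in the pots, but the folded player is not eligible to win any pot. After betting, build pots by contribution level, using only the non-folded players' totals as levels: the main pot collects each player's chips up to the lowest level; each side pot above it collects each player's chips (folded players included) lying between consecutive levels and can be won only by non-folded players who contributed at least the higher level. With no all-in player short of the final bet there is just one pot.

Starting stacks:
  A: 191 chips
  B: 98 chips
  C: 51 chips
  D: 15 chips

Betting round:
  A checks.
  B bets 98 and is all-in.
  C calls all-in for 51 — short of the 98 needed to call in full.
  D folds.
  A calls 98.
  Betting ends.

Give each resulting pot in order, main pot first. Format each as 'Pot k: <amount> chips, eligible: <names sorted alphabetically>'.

Pot 1: 153 chips, eligible: A, B, C
Pot 2: 94 chips, eligible: A, B

Derivation:
Contributions: A=98, B=98, C=51
Folded: D
Pot levels (distinct totals of non-folded players): 51, 98
Layer 1-51: 51 each from A, B, C = 51*3 = 153 chips; eligible A, B, C
Layer 52-98: 47 each from A, B = 47*2 = 94 chips; eligible A, B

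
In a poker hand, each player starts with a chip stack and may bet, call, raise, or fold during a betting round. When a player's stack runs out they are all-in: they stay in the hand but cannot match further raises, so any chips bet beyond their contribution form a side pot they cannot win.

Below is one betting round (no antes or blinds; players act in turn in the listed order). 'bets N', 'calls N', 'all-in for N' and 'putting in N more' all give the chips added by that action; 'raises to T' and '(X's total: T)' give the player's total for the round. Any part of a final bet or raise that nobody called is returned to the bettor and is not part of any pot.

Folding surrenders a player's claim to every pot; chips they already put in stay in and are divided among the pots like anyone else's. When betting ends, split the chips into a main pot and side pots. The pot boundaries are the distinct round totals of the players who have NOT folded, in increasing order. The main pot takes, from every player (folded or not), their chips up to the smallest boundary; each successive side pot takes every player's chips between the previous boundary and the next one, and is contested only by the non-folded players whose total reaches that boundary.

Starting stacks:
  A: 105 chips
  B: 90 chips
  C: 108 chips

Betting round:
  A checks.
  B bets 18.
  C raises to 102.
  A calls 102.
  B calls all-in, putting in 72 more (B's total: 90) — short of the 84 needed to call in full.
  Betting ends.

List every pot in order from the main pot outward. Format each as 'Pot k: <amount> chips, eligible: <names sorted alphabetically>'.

Pot 1: 270 chips, eligible: A, B, C
Pot 2: 24 chips, eligible: A, C

Derivation:
Contributions: A=102, B=90, C=102
Pot levels (distinct totals of non-folded players): 90, 102
Layer 1-90: 90 each from A, B, C = 90*3 = 270 chips; eligible A, B, C
Layer 91-102: 12 each from A, C = 12*2 = 24 chips; eligible A, C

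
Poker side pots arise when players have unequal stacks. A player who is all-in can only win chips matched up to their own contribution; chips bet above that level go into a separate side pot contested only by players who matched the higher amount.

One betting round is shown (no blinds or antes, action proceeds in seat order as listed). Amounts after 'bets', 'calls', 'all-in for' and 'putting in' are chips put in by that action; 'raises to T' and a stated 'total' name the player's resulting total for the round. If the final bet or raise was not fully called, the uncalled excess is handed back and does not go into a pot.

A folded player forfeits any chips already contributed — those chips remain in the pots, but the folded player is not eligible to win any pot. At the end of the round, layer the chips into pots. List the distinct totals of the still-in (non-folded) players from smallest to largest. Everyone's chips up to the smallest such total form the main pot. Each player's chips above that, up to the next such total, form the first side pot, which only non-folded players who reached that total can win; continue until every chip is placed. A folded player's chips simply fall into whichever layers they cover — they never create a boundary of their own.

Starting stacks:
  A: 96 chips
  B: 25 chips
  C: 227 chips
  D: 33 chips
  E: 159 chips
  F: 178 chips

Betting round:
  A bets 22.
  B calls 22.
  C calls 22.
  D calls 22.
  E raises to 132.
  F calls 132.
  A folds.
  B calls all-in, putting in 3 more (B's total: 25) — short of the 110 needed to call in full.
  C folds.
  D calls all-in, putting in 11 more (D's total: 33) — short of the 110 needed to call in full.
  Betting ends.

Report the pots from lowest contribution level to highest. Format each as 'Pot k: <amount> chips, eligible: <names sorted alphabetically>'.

Contributions: A=22, B=25, C=22, D=33, E=132, F=132
Folded: A, C
Pot levels (distinct totals of non-folded players): 25, 33, 132
Layer 1-25: A 22 + B 25 + C 22 + D 25 + E 25 + F 25 = 144 chips; eligible B, D, E, F
Layer 26-33: 8 each from D, E, F = 8*3 = 24 chips; eligible D, E, F
Layer 34-132: 99 each from E, F = 99*2 = 198 chips; eligible E, F

Pot 1: 144 chips, eligible: B, D, E, F
Pot 2: 24 chips, eligible: D, E, F
Pot 3: 198 chips, eligible: E, F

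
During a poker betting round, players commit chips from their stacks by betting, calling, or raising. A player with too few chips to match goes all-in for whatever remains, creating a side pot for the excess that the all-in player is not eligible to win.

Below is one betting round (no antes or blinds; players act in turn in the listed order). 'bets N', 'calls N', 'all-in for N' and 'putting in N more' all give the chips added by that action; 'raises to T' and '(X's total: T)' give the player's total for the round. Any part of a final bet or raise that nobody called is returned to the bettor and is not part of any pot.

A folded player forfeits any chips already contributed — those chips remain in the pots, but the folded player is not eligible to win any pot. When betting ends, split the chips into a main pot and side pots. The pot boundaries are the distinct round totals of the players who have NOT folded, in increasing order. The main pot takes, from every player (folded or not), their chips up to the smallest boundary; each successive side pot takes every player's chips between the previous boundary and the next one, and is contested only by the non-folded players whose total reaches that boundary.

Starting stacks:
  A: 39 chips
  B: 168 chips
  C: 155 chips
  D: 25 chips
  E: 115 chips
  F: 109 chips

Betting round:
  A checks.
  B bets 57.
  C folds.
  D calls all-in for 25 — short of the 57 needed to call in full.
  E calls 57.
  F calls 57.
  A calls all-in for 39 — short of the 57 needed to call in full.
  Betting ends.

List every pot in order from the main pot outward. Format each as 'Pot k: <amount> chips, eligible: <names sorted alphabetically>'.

Contributions: A=39, B=57, D=25, E=57, F=57
Folded: C
Pot levels (distinct totals of non-folded players): 25, 39, 57
Layer 1-25: 25 each from A, B, D, E, F = 25*5 = 125 chips; eligible A, B, D, E, F
Layer 26-39: 14 each from A, B, E, F = 14*4 = 56 chips; eligible A, B, E, F
Layer 40-57: 18 each from B, E, F = 18*3 = 54 chips; eligible B, E, F

Pot 1: 125 chips, eligible: A, B, D, E, F
Pot 2: 56 chips, eligible: A, B, E, F
Pot 3: 54 chips, eligible: B, E, F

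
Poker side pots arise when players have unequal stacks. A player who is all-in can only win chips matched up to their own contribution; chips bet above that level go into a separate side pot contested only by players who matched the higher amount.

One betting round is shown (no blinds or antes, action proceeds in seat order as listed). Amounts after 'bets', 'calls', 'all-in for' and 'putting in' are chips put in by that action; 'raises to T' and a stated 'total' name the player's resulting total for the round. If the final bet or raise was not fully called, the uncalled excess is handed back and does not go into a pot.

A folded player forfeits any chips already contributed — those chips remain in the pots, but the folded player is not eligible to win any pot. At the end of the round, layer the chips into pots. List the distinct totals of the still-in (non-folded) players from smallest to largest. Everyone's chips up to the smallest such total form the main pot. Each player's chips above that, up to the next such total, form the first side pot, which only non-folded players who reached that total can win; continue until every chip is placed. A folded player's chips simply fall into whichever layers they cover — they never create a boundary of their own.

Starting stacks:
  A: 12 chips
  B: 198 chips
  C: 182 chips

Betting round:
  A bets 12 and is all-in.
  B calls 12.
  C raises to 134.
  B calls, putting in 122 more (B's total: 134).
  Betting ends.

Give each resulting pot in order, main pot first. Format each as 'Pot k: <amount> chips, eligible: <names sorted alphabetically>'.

Contributions: A=12, B=134, C=134
Pot levels (distinct totals of non-folded players): 12, 134
Layer 1-12: 12 each from A, B, C = 12*3 = 36 chips; eligible A, B, C
Layer 13-134: 122 each from B, C = 122*2 = 244 chips; eligible B, C

Pot 1: 36 chips, eligible: A, B, C
Pot 2: 244 chips, eligible: B, C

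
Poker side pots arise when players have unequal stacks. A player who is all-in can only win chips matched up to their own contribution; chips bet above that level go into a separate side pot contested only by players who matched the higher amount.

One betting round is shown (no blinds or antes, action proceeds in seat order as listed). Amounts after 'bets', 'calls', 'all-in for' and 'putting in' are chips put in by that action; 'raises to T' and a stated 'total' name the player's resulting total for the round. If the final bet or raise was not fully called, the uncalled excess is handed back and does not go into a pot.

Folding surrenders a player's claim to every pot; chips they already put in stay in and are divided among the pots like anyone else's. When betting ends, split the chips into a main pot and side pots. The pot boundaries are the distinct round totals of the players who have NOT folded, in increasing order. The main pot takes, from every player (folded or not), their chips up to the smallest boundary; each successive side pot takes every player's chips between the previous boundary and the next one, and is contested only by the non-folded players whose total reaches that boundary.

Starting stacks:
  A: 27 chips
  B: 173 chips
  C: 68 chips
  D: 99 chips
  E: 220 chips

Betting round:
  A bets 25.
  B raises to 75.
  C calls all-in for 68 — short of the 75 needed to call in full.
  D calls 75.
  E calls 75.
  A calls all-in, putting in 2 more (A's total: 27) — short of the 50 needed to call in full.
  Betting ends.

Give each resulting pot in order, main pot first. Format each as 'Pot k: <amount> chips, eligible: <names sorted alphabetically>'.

Pot 1: 135 chips, eligible: A, B, C, D, E
Pot 2: 164 chips, eligible: B, C, D, E
Pot 3: 21 chips, eligible: B, D, E

Derivation:
Contributions: A=27, B=75, C=68, D=75, E=75
Pot levels (distinct totals of non-folded players): 27, 68, 75
Layer 1-27: 27 each from A, B, C, D, E = 27*5 = 135 chips; eligible A, B, C, D, E
Layer 28-68: 41 each from B, C, D, E = 41*4 = 164 chips; eligible B, C, D, E
Layer 69-75: 7 each from B, D, E = 7*3 = 21 chips; eligible B, D, E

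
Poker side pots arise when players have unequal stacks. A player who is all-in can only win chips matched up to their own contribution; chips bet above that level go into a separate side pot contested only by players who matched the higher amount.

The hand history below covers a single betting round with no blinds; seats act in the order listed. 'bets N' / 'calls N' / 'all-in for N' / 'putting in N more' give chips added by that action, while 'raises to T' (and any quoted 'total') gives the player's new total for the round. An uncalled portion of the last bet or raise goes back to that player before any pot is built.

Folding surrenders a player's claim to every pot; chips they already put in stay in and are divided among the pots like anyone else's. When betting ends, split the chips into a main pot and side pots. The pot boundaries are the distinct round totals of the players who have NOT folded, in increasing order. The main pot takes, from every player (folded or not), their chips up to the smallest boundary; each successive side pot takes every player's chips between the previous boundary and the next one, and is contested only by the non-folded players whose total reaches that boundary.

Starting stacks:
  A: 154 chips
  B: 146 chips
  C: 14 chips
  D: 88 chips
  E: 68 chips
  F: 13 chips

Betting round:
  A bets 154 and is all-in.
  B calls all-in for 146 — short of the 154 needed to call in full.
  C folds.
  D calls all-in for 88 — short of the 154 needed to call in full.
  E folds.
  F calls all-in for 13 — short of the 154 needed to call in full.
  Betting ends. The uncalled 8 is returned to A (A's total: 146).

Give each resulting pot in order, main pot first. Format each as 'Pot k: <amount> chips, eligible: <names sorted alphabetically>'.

Pot 1: 52 chips, eligible: A, B, D, F
Pot 2: 225 chips, eligible: A, B, D
Pot 3: 116 chips, eligible: A, B

Derivation:
Contributions (after 8 returned to A): A=146, B=146, D=88, F=13
Folded: C, E
Pot levels (distinct totals of non-folded players): 13, 88, 146
Layer 1-13: 13 each from A, B, D, F = 13*4 = 52 chips; eligible A, B, D, F
Layer 14-88: 75 each from A, B, D = 75*3 = 225 chips; eligible A, B, D
Layer 89-146: 58 each from A, B = 58*2 = 116 chips; eligible A, B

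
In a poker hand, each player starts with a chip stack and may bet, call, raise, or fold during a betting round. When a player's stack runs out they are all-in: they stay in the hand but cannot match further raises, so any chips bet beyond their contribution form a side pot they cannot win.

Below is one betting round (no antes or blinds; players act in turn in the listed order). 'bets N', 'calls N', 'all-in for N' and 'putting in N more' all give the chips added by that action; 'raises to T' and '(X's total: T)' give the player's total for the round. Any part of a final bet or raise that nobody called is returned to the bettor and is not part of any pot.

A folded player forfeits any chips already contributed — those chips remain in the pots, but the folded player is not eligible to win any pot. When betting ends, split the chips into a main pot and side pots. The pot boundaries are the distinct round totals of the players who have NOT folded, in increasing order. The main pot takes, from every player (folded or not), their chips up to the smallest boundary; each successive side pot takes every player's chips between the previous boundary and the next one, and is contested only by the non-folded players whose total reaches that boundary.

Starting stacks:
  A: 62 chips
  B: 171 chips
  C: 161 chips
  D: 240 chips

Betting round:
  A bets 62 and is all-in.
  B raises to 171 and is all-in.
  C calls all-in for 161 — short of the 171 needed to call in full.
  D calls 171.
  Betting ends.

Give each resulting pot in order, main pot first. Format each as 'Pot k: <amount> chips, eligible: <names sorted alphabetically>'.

Pot 1: 248 chips, eligible: A, B, C, D
Pot 2: 297 chips, eligible: B, C, D
Pot 3: 20 chips, eligible: B, D

Derivation:
Contributions: A=62, B=171, C=161, D=171
Pot levels (distinct totals of non-folded players): 62, 161, 171
Layer 1-62: 62 each from A, B, C, D = 62*4 = 248 chips; eligible A, B, C, D
Layer 63-161: 99 each from B, C, D = 99*3 = 297 chips; eligible B, C, D
Layer 162-171: 10 each from B, D = 10*2 = 20 chips; eligible B, D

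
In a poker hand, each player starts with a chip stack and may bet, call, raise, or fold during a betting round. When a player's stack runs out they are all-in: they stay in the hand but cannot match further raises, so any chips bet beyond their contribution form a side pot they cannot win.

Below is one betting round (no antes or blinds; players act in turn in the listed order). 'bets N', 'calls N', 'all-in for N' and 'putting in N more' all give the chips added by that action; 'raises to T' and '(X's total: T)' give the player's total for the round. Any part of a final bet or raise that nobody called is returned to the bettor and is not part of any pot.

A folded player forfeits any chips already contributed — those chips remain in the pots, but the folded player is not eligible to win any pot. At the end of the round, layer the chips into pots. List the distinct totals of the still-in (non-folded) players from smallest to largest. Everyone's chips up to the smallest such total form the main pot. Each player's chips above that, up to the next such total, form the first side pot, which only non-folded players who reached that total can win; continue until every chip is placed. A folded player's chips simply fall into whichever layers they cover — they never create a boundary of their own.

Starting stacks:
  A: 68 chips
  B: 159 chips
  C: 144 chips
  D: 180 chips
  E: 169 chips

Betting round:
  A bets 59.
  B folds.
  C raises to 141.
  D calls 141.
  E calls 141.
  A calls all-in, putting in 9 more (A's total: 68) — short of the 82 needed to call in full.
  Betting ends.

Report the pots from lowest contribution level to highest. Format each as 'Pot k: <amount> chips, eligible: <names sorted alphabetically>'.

Contributions: A=68, C=141, D=141, E=141
Folded: B
Pot levels (distinct totals of non-folded players): 68, 141
Layer 1-68: 68 each from A, C, D, E = 68*4 = 272 chips; eligible A, C, D, E
Layer 69-141: 73 each from C, D, E = 73*3 = 219 chips; eligible C, D, E

Pot 1: 272 chips, eligible: A, C, D, E
Pot 2: 219 chips, eligible: C, D, E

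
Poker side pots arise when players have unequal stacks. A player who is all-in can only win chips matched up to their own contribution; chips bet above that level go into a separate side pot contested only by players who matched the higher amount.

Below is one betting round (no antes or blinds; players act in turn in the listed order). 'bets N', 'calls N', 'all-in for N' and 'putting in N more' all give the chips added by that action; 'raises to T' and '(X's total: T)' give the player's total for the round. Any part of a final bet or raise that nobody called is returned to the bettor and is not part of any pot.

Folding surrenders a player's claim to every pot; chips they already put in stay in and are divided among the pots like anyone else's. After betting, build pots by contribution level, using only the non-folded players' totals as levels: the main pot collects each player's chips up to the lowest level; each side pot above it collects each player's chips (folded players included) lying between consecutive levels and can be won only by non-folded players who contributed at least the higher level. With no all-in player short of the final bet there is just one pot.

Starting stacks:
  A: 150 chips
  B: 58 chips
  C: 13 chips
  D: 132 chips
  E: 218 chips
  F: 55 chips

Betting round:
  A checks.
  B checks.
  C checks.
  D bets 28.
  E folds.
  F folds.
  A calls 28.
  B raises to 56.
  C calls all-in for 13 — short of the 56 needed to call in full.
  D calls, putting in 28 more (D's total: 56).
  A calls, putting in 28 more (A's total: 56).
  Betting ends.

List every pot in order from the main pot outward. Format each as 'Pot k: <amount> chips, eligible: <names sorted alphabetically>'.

Contributions: A=56, B=56, C=13, D=56
Folded: E, F
Pot levels (distinct totals of non-folded players): 13, 56
Layer 1-13: 13 each from A, B, C, D = 13*4 = 52 chips; eligible A, B, C, D
Layer 14-56: 43 each from A, B, D = 43*3 = 129 chips; eligible A, B, D

Pot 1: 52 chips, eligible: A, B, C, D
Pot 2: 129 chips, eligible: A, B, D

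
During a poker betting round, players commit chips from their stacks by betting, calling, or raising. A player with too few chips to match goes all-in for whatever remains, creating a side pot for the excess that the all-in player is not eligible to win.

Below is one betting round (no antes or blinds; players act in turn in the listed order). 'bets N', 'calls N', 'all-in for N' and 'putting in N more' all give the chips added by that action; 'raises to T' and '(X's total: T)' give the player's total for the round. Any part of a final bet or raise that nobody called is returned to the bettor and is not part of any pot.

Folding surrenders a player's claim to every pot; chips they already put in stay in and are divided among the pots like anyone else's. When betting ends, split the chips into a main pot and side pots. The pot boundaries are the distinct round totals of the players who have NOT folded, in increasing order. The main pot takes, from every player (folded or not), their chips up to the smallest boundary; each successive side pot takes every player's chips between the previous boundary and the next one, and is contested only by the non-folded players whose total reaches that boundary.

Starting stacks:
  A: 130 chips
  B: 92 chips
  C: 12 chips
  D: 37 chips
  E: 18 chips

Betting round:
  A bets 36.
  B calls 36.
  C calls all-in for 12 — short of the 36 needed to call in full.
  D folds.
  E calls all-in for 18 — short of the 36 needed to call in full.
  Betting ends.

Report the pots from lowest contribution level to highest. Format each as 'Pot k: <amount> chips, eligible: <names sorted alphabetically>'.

Pot 1: 48 chips, eligible: A, B, C, E
Pot 2: 18 chips, eligible: A, B, E
Pot 3: 36 chips, eligible: A, B

Derivation:
Contributions: A=36, B=36, C=12, E=18
Folded: D
Pot levels (distinct totals of non-folded players): 12, 18, 36
Layer 1-12: 12 each from A, B, C, E = 12*4 = 48 chips; eligible A, B, C, E
Layer 13-18: 6 each from A, B, E = 6*3 = 18 chips; eligible A, B, E
Layer 19-36: 18 each from A, B = 18*2 = 36 chips; eligible A, B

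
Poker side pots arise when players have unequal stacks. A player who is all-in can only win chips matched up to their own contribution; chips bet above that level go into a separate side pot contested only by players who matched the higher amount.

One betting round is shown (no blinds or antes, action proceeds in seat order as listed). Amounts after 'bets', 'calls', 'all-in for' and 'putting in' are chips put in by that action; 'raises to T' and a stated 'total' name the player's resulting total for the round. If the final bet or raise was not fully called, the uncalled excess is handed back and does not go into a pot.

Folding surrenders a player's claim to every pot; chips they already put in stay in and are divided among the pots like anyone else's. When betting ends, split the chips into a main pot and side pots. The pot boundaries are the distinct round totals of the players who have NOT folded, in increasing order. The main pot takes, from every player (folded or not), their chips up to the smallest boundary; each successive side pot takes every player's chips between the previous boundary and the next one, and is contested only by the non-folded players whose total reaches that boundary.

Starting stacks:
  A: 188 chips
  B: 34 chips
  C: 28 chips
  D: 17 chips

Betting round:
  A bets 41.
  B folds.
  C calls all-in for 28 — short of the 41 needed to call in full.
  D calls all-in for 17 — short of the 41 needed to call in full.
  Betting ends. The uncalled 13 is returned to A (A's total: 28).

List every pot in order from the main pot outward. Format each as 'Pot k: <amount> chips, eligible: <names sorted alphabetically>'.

Pot 1: 51 chips, eligible: A, C, D
Pot 2: 22 chips, eligible: A, C

Derivation:
Contributions (after 13 returned to A): A=28, C=28, D=17
Folded: B
Pot levels (distinct totals of non-folded players): 17, 28
Layer 1-17: 17 each from A, C, D = 17*3 = 51 chips; eligible A, C, D
Layer 18-28: 11 each from A, C = 11*2 = 22 chips; eligible A, C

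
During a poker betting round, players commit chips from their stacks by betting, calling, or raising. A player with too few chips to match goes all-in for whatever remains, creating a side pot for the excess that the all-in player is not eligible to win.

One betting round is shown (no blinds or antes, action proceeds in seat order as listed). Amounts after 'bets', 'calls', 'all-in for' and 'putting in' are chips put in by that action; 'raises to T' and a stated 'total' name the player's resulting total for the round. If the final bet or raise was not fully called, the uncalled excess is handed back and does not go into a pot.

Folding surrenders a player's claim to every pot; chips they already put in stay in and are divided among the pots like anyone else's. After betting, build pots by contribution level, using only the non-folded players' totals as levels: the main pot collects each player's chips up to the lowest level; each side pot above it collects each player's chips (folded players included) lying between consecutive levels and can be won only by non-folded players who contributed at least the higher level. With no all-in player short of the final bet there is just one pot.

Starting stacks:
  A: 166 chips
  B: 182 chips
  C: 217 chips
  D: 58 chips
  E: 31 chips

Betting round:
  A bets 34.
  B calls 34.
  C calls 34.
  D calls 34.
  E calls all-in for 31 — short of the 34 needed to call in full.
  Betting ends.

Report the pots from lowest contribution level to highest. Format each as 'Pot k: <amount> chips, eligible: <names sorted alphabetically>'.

Pot 1: 155 chips, eligible: A, B, C, D, E
Pot 2: 12 chips, eligible: A, B, C, D

Derivation:
Contributions: A=34, B=34, C=34, D=34, E=31
Pot levels (distinct totals of non-folded players): 31, 34
Layer 1-31: 31 each from A, B, C, D, E = 31*5 = 155 chips; eligible A, B, C, D, E
Layer 32-34: 3 each from A, B, C, D = 3*4 = 12 chips; eligible A, B, C, D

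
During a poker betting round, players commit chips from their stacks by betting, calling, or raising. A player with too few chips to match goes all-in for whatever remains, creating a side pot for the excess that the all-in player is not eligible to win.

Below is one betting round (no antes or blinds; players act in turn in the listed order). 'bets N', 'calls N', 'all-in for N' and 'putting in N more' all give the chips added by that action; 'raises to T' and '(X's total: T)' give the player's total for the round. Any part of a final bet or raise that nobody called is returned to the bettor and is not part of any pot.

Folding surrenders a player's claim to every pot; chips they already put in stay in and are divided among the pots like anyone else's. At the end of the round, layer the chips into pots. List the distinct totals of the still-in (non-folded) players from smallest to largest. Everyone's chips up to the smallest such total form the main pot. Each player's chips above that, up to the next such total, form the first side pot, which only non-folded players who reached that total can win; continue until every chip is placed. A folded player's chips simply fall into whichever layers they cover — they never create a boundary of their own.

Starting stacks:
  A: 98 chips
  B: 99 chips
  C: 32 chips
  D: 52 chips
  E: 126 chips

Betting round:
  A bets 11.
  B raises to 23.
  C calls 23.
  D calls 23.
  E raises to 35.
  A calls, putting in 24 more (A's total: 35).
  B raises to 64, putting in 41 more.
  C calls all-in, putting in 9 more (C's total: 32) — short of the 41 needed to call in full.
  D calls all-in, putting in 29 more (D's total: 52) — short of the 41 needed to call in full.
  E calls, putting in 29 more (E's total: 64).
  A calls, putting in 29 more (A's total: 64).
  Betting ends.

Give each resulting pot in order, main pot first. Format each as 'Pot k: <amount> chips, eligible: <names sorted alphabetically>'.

Pot 1: 160 chips, eligible: A, B, C, D, E
Pot 2: 80 chips, eligible: A, B, D, E
Pot 3: 36 chips, eligible: A, B, E

Derivation:
Contributions: A=64, B=64, C=32, D=52, E=64
Pot levels (distinct totals of non-folded players): 32, 52, 64
Layer 1-32: 32 each from A, B, C, D, E = 32*5 = 160 chips; eligible A, B, C, D, E
Layer 33-52: 20 each from A, B, D, E = 20*4 = 80 chips; eligible A, B, D, E
Layer 53-64: 12 each from A, B, E = 12*3 = 36 chips; eligible A, B, E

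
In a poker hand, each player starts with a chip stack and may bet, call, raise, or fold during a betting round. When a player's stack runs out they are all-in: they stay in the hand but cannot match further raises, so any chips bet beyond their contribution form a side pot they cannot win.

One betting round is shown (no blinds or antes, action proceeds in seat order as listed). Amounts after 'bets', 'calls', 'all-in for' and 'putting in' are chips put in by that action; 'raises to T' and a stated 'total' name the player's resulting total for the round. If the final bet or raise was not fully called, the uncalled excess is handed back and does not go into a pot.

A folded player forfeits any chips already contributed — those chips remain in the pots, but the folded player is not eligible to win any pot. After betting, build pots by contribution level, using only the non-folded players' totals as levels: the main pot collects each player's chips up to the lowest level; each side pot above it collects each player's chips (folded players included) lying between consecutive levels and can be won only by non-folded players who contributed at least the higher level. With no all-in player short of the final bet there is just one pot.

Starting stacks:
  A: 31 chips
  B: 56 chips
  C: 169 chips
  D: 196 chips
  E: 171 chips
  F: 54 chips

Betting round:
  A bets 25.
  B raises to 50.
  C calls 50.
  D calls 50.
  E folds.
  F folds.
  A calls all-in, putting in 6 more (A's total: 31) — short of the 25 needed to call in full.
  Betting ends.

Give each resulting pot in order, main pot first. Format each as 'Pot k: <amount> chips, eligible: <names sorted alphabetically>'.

Contributions: A=31, B=50, C=50, D=50
Folded: E, F
Pot levels (distinct totals of non-folded players): 31, 50
Layer 1-31: 31 each from A, B, C, D = 31*4 = 124 chips; eligible A, B, C, D
Layer 32-50: 19 each from B, C, D = 19*3 = 57 chips; eligible B, C, D

Pot 1: 124 chips, eligible: A, B, C, D
Pot 2: 57 chips, eligible: B, C, D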